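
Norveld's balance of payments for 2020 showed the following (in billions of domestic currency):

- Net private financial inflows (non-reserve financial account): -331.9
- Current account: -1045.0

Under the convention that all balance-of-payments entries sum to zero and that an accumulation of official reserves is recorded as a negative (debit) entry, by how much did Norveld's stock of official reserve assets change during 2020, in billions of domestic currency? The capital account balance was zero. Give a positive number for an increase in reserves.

Official reserve transactions balance = -((-1045.0) + (-331.9)) = 1376.9
An accumulation of reserves is recorded as a debit (negative entry), so the change in the stock of reserves is the negative of that balance.
Change in official reserves = -(1376.9) = -1376.9

-1376.9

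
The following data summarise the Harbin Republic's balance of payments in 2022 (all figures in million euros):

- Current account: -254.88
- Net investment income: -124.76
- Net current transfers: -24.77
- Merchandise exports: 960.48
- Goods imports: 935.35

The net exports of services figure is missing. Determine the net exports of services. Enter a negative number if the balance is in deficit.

Current account = goods balance + services balance + net primary income + net secondary income
Sum of the known components = -124.40
Net exports of services = CA - (known components) = -254.88 - (-124.40) = -130.48

-130.48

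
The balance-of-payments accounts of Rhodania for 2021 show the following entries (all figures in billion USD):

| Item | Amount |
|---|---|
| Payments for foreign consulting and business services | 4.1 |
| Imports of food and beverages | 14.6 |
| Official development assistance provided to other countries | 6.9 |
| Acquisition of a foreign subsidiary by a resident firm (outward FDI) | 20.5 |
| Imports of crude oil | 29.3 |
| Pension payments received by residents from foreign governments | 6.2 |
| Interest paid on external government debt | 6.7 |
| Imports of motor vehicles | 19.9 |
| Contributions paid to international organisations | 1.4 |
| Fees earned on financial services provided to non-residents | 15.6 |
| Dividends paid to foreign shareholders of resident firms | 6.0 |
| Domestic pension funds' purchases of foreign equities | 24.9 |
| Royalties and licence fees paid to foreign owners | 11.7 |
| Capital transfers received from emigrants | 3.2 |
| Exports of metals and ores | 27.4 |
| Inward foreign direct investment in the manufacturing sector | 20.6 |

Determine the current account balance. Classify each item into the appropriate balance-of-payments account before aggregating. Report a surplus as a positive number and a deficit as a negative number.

-51.4

Goods: -14.6 + 27.4 - 29.3 - 19.9 = -36.4
Services: -4.1 + 15.6 - 11.7 = -0.2
Primary income: -6.0 - 6.7 = -12.7
Secondary income: -6.9 - 1.4 + 6.2 = -2.1
Current account = (-36.4) + (-0.2) + (-12.7) + (-2.1) = -51.4
(Excluded from the current account — financial account: acquisition of a foreign subsidiary by a resident firm (outward FDI) 20.5, domestic pension funds' purchases of foreign equities 24.9, inward foreign direct investment in the manufacturing sector 20.6; capital account: capital transfers received from emigrants 3.2.)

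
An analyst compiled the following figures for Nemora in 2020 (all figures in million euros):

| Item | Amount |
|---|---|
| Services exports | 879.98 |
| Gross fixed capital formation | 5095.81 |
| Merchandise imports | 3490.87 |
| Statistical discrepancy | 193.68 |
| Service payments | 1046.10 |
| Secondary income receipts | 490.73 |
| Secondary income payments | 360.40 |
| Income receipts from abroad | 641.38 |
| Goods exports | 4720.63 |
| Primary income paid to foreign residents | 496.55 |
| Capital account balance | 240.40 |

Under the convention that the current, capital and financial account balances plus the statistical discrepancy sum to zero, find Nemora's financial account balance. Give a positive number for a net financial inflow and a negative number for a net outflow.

-1772.88

Goods balance = 4720.63 - 3490.87 = 1229.76
Services balance = 879.98 - 1046.10 = -166.12
Trade balance (goods + services) = 1229.76 + (-166.12) = 1063.64
Net primary income = 641.38 - 496.55 = 144.83
Net secondary income = 490.73 - 360.40 = 130.33
Current account = 1063.64 + 144.83 + 130.33 = 1338.80
Financial account = -(1338.80 + 240.40 + 193.68) = -1772.88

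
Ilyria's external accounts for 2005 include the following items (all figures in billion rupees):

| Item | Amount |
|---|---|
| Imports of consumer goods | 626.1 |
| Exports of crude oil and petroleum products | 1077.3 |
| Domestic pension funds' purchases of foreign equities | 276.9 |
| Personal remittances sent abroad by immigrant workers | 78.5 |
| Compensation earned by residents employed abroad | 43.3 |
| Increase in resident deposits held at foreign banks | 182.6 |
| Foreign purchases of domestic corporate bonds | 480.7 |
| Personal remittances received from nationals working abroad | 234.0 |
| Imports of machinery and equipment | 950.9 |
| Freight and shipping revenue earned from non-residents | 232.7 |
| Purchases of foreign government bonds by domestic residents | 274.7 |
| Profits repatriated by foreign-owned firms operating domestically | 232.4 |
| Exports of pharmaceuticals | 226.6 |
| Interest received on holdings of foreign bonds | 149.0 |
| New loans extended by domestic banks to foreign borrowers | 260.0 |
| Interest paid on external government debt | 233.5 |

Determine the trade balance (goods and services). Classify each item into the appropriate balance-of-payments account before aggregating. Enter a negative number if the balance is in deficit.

-40.4

Goods: 1077.3 - 626.1 + 226.6 - 950.9 = -273.1
Services: 232.7
Trade balance = -273.1 + 232.7 = -40.4
(Excluded from the trade balance — financial account: domestic pension funds' purchases of foreign equities 276.9, increase in resident deposits held at foreign banks 182.6, foreign purchases of domestic corporate bonds 480.7, purchases of foreign government bonds by domestic residents 274.7, new loans extended by domestic banks to foreign borrowers 260.0; secondary income: personal remittances sent abroad by immigrant workers 78.5, personal remittances received from nationals working abroad 234.0; primary income: compensation earned by residents employed abroad 43.3, profits repatriated by foreign-owned firms operating domestically 232.4, interest received on holdings of foreign bonds 149.0, interest paid on external government debt 233.5.)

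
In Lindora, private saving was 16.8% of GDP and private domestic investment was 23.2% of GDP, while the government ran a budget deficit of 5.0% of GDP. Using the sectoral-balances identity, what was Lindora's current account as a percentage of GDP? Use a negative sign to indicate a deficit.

By the sectoral-balances identity, CA = (S_private - I) + (T - G).
Private balance = 16.8 - 23.2 = -6.4
Government balance (T - G) = -5.0
CA = -6.4 + (-5.0) = -11.4

-11.4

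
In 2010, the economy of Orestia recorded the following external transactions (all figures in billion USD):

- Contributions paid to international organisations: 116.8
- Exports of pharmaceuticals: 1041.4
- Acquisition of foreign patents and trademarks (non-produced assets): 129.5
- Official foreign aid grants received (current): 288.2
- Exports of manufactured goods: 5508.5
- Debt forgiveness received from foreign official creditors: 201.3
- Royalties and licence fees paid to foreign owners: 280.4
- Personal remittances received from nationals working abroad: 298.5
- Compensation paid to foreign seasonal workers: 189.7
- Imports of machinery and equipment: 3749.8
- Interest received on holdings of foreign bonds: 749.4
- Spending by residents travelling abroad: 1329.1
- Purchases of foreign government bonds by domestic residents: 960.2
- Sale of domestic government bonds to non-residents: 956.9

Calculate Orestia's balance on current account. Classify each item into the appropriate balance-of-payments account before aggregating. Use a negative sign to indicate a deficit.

2220.2

Goods: -3749.8 + 5508.5 + 1041.4 = 2800.1
Services: -280.4 - 1329.1 = -1609.5
Primary income: -189.7 + 749.4 = 559.7
Secondary income: -116.8 + 288.2 + 298.5 = 469.9
Current account = 2800.1 + (-1609.5) + 559.7 + 469.9 = 2220.2
(Excluded from the current account — capital account: acquisition of foreign patents and trademarks (non-produced assets) 129.5, debt forgiveness received from foreign official creditors 201.3; financial account: purchases of foreign government bonds by domestic residents 960.2, sale of domestic government bonds to non-residents 956.9.)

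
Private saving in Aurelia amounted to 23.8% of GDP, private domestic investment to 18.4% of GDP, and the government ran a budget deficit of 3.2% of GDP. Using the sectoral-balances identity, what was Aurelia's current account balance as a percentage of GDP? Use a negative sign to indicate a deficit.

2.2

By the sectoral-balances identity, CA = (S_private - I) + (T - G).
Private balance = 23.8 - 18.4 = 5.4
Government balance (T - G) = -3.2
CA = 5.4 + (-3.2) = 2.2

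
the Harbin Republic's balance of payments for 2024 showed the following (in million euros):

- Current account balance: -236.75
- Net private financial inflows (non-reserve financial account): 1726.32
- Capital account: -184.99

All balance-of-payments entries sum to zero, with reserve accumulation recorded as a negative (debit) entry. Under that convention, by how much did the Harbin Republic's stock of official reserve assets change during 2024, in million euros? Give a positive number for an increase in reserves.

1304.58

Official reserve transactions balance = -((-236.75) + (-184.99) + 1726.32) = -1304.58
An accumulation of reserves is recorded as a debit (negative entry), so the change in the stock of reserves is the negative of that balance.
Change in official reserves = -(-1304.58) = 1304.58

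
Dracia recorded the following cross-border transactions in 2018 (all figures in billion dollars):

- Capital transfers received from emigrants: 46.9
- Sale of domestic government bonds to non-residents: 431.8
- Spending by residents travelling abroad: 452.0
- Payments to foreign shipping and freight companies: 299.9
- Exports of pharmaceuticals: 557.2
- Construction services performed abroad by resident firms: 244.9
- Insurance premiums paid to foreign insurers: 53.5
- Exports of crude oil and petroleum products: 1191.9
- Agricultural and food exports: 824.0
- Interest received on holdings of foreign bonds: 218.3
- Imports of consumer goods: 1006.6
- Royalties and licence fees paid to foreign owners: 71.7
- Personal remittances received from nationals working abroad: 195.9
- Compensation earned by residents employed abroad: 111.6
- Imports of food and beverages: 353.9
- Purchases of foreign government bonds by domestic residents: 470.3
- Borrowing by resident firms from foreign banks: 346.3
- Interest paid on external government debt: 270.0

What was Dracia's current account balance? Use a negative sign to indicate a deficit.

Goods: 1191.9 + 557.2 - 1006.6 + 824.0 - 353.9 = 1212.6
Services: -53.5 - 71.7 + 244.9 - 299.9 - 452.0 = -632.2
Primary income: -270.0 + 111.6 + 218.3 = 59.9
Secondary income: 195.9
Current account = 1212.6 + (-632.2) + 59.9 + 195.9 = 836.2
(Excluded from the current account — capital account: capital transfers received from emigrants 46.9; financial account: sale of domestic government bonds to non-residents 431.8, purchases of foreign government bonds by domestic residents 470.3, borrowing by resident firms from foreign banks 346.3.)

836.2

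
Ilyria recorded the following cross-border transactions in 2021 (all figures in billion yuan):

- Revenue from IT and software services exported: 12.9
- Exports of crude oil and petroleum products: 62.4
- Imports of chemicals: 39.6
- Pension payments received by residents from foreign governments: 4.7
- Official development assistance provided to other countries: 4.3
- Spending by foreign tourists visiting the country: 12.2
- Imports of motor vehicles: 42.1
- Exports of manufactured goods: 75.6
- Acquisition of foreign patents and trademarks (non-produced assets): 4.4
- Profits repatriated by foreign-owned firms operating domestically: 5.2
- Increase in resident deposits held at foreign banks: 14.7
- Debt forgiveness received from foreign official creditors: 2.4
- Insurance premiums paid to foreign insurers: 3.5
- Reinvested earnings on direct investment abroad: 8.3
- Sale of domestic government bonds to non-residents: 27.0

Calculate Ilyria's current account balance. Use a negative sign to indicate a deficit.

Goods: -42.1 - 39.6 + 62.4 + 75.6 = 56.3
Services: 12.9 - 3.5 + 12.2 = 21.6
Primary income: 8.3 - 5.2 = 3.1
Secondary income: 4.7 - 4.3 = 0.4
Current account = 56.3 + 21.6 + 3.1 + 0.4 = 81.4
(Excluded from the current account — capital account: acquisition of foreign patents and trademarks (non-produced assets) 4.4, debt forgiveness received from foreign official creditors 2.4; financial account: increase in resident deposits held at foreign banks 14.7, sale of domestic government bonds to non-residents 27.0.)

81.4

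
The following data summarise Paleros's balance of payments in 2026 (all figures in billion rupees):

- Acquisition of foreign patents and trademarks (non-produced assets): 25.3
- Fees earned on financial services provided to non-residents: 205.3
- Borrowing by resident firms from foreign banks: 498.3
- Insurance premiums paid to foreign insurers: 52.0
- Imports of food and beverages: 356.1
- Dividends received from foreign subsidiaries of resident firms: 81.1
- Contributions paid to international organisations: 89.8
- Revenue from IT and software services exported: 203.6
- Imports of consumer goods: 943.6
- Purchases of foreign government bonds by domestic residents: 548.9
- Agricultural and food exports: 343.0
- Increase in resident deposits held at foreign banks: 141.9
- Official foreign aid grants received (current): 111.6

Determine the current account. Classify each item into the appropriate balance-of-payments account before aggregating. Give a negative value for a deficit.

Goods: -943.6 + 343.0 - 356.1 = -956.7
Services: 205.3 + 203.6 - 52.0 = 356.9
Primary income: 81.1
Secondary income: -89.8 + 111.6 = 21.8
Current account = (-956.7) + 356.9 + 81.1 + 21.8 = -496.9
(Excluded from the current account — capital account: acquisition of foreign patents and trademarks (non-produced assets) 25.3; financial account: borrowing by resident firms from foreign banks 498.3, purchases of foreign government bonds by domestic residents 548.9, increase in resident deposits held at foreign banks 141.9.)

-496.9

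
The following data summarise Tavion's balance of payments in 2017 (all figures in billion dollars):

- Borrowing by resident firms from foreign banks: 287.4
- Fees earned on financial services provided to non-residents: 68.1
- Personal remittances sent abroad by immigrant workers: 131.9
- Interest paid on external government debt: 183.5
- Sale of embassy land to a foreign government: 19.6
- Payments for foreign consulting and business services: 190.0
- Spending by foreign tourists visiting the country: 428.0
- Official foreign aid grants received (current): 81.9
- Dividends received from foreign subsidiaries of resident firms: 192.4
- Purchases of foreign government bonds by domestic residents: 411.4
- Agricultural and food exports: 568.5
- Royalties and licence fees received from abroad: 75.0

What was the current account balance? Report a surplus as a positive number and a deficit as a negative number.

Goods: 568.5
Services: 68.1 - 190.0 + 75.0 + 428.0 = 381.1
Primary income: 192.4 - 183.5 = 8.9
Secondary income: 81.9 - 131.9 = -50.0
Current account = 568.5 + 381.1 + 8.9 + (-50.0) = 908.5
(Excluded from the current account — financial account: borrowing by resident firms from foreign banks 287.4, purchases of foreign government bonds by domestic residents 411.4; capital account: sale of embassy land to a foreign government 19.6.)

908.5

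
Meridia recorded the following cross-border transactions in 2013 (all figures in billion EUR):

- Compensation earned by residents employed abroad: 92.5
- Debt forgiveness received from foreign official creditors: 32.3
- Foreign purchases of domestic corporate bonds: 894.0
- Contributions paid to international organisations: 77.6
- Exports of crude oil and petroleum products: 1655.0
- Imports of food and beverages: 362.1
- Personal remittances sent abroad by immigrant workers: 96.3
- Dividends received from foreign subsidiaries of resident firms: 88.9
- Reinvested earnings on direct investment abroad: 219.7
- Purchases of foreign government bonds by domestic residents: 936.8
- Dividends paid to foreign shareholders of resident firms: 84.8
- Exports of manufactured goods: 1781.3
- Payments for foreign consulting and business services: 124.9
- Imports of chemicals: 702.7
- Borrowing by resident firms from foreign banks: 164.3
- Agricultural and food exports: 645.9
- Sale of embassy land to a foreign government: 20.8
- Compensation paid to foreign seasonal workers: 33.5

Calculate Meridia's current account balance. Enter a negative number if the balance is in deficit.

3001.4

Goods: -702.7 + 645.9 + 1781.3 + 1655.0 - 362.1 = 3017.4
Services: -124.9
Primary income: 219.7 - 84.8 + 88.9 - 33.5 + 92.5 = 282.8
Secondary income: -77.6 - 96.3 = -173.9
Current account = 3017.4 + (-124.9) + 282.8 + (-173.9) = 3001.4
(Excluded from the current account — capital account: debt forgiveness received from foreign official creditors 32.3, sale of embassy land to a foreign government 20.8; financial account: foreign purchases of domestic corporate bonds 894.0, purchases of foreign government bonds by domestic residents 936.8, borrowing by resident firms from foreign banks 164.3.)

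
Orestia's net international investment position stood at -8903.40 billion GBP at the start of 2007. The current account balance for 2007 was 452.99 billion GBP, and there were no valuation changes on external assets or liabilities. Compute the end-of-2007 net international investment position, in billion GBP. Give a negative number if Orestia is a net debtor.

-8450.41

With no valuation effects, change in NIIP = current account = 452.99
End-of-year NIIP = -8903.40 + 452.99 = -8450.41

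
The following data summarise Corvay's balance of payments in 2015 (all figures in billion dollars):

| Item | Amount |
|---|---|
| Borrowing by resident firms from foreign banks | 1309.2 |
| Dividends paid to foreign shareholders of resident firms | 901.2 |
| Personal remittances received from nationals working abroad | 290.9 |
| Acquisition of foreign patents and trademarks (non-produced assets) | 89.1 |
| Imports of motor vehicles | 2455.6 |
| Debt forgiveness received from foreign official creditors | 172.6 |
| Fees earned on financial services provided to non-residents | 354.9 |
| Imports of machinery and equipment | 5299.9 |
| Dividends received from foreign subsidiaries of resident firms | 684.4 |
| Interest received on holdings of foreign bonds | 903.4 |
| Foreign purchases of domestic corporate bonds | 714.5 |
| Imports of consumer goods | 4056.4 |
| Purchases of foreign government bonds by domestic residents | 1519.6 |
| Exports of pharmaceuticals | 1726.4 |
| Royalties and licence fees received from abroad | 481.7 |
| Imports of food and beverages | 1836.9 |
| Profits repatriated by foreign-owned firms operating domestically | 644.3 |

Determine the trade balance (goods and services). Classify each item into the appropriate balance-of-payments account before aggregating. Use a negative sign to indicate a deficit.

Goods: -1836.9 + 1726.4 - 4056.4 - 5299.9 - 2455.6 = -11922.4
Services: 481.7 + 354.9 = 836.6
Trade balance = -11922.4 + 836.6 = -11085.8
(Excluded from the trade balance — financial account: borrowing by resident firms from foreign banks 1309.2, foreign purchases of domestic corporate bonds 714.5, purchases of foreign government bonds by domestic residents 1519.6; primary income: dividends paid to foreign shareholders of resident firms 901.2, dividends received from foreign subsidiaries of resident firms 684.4, interest received on holdings of foreign bonds 903.4, profits repatriated by foreign-owned firms operating domestically 644.3; secondary income: personal remittances received from nationals working abroad 290.9; capital account: acquisition of foreign patents and trademarks (non-produced assets) 89.1, debt forgiveness received from foreign official creditors 172.6.)

-11085.8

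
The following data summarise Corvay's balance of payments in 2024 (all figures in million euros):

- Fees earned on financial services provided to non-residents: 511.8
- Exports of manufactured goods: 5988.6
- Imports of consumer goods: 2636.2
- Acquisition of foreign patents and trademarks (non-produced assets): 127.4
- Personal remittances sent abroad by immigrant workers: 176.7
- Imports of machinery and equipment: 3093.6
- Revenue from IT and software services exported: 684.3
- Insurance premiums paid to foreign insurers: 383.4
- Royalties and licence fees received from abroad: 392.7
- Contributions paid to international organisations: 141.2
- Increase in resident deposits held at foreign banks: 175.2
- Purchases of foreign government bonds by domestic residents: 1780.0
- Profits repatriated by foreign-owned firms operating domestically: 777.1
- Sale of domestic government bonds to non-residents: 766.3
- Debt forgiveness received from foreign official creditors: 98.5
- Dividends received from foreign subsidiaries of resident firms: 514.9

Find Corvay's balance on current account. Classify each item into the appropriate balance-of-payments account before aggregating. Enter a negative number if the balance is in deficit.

Goods: -3093.6 + 5988.6 - 2636.2 = 258.8
Services: 511.8 + 684.3 - 383.4 + 392.7 = 1205.4
Primary income: -777.1 + 514.9 = -262.2
Secondary income: -141.2 - 176.7 = -317.9
Current account = 258.8 + 1205.4 + (-262.2) + (-317.9) = 884.1
(Excluded from the current account — capital account: acquisition of foreign patents and trademarks (non-produced assets) 127.4, debt forgiveness received from foreign official creditors 98.5; financial account: increase in resident deposits held at foreign banks 175.2, purchases of foreign government bonds by domestic residents 1780.0, sale of domestic government bonds to non-residents 766.3.)

884.1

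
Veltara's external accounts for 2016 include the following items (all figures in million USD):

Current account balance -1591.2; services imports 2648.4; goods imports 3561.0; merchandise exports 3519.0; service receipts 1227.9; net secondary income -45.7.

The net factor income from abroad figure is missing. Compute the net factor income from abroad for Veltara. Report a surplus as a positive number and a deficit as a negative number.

-83.0

Current account = goods balance + services balance + net primary income + net secondary income
Sum of the known components = -1508.2
Net factor income from abroad = CA - (known components) = -1591.2 - (-1508.2) = -83.0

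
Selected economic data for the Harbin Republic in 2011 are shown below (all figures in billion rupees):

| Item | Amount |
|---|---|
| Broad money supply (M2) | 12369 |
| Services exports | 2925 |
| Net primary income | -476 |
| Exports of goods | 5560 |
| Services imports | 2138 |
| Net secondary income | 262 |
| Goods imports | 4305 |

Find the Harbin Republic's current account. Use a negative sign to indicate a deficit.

Goods balance = 5560 - 4305 = 1255
Services balance = 2925 - 2138 = 787
Trade balance (goods + services) = 1255 + 787 = 2042
Net primary income = -476
Net secondary income = 262
Current account = 2042 + (-476) + 262 = 1828

1828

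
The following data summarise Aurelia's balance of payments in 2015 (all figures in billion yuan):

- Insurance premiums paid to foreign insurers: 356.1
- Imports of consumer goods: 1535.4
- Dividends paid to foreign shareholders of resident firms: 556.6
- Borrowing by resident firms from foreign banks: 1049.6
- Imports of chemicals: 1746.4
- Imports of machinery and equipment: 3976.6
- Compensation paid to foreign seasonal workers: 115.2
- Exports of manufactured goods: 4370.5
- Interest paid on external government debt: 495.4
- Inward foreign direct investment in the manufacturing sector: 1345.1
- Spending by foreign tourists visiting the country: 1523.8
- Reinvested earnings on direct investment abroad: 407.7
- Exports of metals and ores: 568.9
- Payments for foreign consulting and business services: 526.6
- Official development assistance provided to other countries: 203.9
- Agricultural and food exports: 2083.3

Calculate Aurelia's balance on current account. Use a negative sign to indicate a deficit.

-558.0

Goods: -1746.4 - 1535.4 - 3976.6 + 568.9 + 4370.5 + 2083.3 = -235.7
Services: 1523.8 - 356.1 - 526.6 = 641.1
Primary income: 407.7 - 115.2 - 556.6 - 495.4 = -759.5
Secondary income: -203.9
Current account = (-235.7) + 641.1 + (-759.5) + (-203.9) = -558.0
(Excluded from the current account — financial account: borrowing by resident firms from foreign banks 1049.6, inward foreign direct investment in the manufacturing sector 1345.1.)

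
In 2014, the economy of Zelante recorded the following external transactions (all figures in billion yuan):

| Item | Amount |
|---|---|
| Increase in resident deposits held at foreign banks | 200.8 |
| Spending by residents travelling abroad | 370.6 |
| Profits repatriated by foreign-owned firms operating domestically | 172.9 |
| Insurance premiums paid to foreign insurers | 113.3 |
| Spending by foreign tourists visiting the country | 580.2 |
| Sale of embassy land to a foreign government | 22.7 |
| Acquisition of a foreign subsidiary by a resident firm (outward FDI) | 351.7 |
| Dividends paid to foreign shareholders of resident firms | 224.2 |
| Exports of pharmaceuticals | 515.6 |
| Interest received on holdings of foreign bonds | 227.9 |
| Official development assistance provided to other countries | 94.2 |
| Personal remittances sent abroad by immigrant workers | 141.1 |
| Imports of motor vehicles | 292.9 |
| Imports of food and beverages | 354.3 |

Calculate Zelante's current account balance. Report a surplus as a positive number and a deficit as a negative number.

Goods: -354.3 - 292.9 + 515.6 = -131.6
Services: -370.6 - 113.3 + 580.2 = 96.3
Primary income: -172.9 + 227.9 - 224.2 = -169.2
Secondary income: -94.2 - 141.1 = -235.3
Current account = (-131.6) + 96.3 + (-169.2) + (-235.3) = -439.8
(Excluded from the current account — financial account: increase in resident deposits held at foreign banks 200.8, acquisition of a foreign subsidiary by a resident firm (outward FDI) 351.7; capital account: sale of embassy land to a foreign government 22.7.)

-439.8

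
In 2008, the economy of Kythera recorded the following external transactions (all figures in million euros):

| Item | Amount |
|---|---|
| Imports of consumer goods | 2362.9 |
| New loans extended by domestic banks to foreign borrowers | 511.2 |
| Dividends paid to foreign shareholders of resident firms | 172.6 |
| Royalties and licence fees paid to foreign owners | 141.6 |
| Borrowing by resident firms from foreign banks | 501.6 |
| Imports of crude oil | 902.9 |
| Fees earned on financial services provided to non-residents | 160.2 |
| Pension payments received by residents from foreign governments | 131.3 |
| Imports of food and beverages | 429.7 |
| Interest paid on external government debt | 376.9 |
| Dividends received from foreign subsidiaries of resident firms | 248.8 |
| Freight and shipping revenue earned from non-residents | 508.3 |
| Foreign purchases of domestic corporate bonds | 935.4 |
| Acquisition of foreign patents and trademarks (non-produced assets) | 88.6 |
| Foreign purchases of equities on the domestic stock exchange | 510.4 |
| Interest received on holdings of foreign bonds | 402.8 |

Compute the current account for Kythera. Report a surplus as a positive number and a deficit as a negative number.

Goods: -902.9 - 429.7 - 2362.9 = -3695.5
Services: 508.3 + 160.2 - 141.6 = 526.9
Primary income: 402.8 + 248.8 - 172.6 - 376.9 = 102.1
Secondary income: 131.3
Current account = (-3695.5) + 526.9 + 102.1 + 131.3 = -2935.2
(Excluded from the current account — financial account: new loans extended by domestic banks to foreign borrowers 511.2, borrowing by resident firms from foreign banks 501.6, foreign purchases of domestic corporate bonds 935.4, foreign purchases of equities on the domestic stock exchange 510.4; capital account: acquisition of foreign patents and trademarks (non-produced assets) 88.6.)

-2935.2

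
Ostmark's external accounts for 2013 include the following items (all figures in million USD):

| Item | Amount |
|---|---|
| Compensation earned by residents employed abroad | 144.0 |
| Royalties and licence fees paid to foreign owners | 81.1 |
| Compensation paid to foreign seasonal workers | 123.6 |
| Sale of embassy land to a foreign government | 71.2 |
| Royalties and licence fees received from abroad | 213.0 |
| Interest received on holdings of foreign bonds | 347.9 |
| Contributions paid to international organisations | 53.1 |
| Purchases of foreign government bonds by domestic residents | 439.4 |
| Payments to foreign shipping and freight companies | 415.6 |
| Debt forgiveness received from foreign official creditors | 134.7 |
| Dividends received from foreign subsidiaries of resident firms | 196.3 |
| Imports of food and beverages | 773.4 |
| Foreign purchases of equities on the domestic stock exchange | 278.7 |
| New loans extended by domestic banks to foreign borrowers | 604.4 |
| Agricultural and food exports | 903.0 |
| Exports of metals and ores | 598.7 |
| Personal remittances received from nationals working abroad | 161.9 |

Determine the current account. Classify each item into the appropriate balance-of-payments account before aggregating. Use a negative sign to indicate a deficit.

Goods: -773.4 + 598.7 + 903.0 = 728.3
Services: -81.1 - 415.6 + 213.0 = -283.7
Primary income: -123.6 + 347.9 + 144.0 + 196.3 = 564.6
Secondary income: -53.1 + 161.9 = 108.8
Current account = 728.3 + (-283.7) + 564.6 + 108.8 = 1118.0
(Excluded from the current account — capital account: sale of embassy land to a foreign government 71.2, debt forgiveness received from foreign official creditors 134.7; financial account: purchases of foreign government bonds by domestic residents 439.4, foreign purchases of equities on the domestic stock exchange 278.7, new loans extended by domestic banks to foreign borrowers 604.4.)

1118.0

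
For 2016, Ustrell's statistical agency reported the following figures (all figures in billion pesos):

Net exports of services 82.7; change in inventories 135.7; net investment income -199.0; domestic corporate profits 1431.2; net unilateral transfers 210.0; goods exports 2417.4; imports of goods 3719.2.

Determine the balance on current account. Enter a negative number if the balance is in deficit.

Goods balance = 2417.4 - 3719.2 = -1301.8
Services balance = 82.7
Trade balance (goods + services) = -1301.8 + 82.7 = -1219.1
Net primary income = -199.0
Net secondary income = 210.0
Current account = -1219.1 + (-199.0) + 210.0 = -1208.1

-1208.1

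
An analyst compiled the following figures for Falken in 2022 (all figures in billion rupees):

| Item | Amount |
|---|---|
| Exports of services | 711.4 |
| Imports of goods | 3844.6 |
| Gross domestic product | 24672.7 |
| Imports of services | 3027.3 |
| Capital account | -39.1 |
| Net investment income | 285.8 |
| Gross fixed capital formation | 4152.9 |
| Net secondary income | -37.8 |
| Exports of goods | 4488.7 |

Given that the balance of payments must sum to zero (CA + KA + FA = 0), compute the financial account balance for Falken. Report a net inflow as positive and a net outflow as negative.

Goods balance = 4488.7 - 3844.6 = 644.1
Services balance = 711.4 - 3027.3 = -2315.9
Trade balance (goods + services) = 644.1 + (-2315.9) = -1671.8
Net primary income = 285.8
Net secondary income = -37.8
Current account = -1671.8 + 285.8 + (-37.8) = -1423.8
Financial account = -(-1423.8 + (-39.1)) = 1462.9

1462.9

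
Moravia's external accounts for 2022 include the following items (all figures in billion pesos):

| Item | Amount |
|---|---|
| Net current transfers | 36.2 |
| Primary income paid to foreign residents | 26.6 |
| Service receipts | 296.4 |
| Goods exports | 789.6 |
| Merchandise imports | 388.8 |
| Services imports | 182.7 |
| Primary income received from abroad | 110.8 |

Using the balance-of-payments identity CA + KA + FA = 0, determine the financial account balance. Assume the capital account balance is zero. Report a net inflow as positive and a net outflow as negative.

Goods balance = 789.6 - 388.8 = 400.8
Services balance = 296.4 - 182.7 = 113.7
Trade balance (goods + services) = 400.8 + 113.7 = 514.5
Net primary income = 110.8 - 26.6 = 84.2
Net secondary income = 36.2
Current account = 514.5 + 84.2 + 36.2 = 634.9
Financial account = -(634.9) = -634.9

-634.9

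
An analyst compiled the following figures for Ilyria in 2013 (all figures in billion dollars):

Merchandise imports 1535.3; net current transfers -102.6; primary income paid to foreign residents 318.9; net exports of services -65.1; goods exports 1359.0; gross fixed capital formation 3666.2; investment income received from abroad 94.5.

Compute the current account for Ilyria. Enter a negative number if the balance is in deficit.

Goods balance = 1359.0 - 1535.3 = -176.3
Services balance = -65.1
Trade balance (goods + services) = -176.3 + (-65.1) = -241.4
Net primary income = 94.5 - 318.9 = -224.4
Net secondary income = -102.6
Current account = -241.4 + (-224.4) + (-102.6) = -568.4

-568.4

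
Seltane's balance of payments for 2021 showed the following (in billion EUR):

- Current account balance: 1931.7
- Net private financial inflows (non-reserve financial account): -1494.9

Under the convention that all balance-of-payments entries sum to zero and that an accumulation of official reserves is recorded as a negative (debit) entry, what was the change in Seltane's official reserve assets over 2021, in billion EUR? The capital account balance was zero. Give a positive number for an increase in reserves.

Official reserve transactions balance = -(1931.7 + (-1494.9)) = -436.8
An accumulation of reserves is recorded as a debit (negative entry), so the change in the stock of reserves is the negative of that balance.
Change in official reserves = -(-436.8) = 436.8

436.8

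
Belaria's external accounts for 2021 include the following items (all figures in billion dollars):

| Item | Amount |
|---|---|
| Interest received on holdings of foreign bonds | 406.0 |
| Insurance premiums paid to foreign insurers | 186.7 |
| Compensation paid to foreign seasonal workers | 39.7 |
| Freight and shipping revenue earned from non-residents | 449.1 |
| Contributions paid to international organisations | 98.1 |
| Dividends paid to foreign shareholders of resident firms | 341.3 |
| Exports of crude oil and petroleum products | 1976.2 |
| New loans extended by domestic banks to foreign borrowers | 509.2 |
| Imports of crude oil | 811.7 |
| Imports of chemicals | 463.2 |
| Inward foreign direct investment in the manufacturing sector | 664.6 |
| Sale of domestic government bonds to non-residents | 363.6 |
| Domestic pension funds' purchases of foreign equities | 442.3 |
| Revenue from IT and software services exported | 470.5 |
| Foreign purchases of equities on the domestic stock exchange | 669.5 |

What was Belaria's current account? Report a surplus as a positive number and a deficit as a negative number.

1361.1

Goods: -811.7 + 1976.2 - 463.2 = 701.3
Services: 470.5 + 449.1 - 186.7 = 732.9
Primary income: -39.7 + 406.0 - 341.3 = 25.0
Secondary income: -98.1
Current account = 701.3 + 732.9 + 25.0 + (-98.1) = 1361.1
(Excluded from the current account — financial account: new loans extended by domestic banks to foreign borrowers 509.2, inward foreign direct investment in the manufacturing sector 664.6, sale of domestic government bonds to non-residents 363.6, domestic pension funds' purchases of foreign equities 442.3, foreign purchases of equities on the domestic stock exchange 669.5.)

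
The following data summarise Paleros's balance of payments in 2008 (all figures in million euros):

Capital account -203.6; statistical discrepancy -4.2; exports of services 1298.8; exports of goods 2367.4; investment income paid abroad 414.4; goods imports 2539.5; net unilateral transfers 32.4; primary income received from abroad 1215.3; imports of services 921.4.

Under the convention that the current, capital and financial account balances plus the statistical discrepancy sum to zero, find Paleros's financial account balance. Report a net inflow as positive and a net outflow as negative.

Goods balance = 2367.4 - 2539.5 = -172.1
Services balance = 1298.8 - 921.4 = 377.4
Trade balance (goods + services) = -172.1 + 377.4 = 205.3
Net primary income = 1215.3 - 414.4 = 800.9
Net secondary income = 32.4
Current account = 205.3 + 800.9 + 32.4 = 1038.6
Financial account = -(1038.6 + (-203.6) + (-4.2)) = -830.8

-830.8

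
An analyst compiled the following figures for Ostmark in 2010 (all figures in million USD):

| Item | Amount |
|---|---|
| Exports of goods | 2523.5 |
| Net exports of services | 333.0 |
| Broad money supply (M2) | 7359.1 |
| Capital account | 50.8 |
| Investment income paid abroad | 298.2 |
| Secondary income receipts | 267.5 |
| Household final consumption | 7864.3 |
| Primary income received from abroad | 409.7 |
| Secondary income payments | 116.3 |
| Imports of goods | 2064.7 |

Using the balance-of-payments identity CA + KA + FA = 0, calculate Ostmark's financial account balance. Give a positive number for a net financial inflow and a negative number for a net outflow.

Goods balance = 2523.5 - 2064.7 = 458.8
Services balance = 333.0
Trade balance (goods + services) = 458.8 + 333.0 = 791.8
Net primary income = 409.7 - 298.2 = 111.5
Net secondary income = 267.5 - 116.3 = 151.2
Current account = 791.8 + 111.5 + 151.2 = 1054.5
Financial account = -(1054.5 + 50.8) = -1105.3

-1105.3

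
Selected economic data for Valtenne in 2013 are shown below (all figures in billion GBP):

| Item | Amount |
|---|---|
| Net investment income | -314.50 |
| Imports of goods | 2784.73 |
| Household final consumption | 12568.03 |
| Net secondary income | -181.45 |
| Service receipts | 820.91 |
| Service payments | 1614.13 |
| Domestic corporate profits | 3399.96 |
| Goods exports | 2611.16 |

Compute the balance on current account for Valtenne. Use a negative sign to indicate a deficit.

Goods balance = 2611.16 - 2784.73 = -173.57
Services balance = 820.91 - 1614.13 = -793.22
Trade balance (goods + services) = -173.57 + (-793.22) = -966.79
Net primary income = -314.50
Net secondary income = -181.45
Current account = -966.79 + (-314.50) + (-181.45) = -1462.74

-1462.74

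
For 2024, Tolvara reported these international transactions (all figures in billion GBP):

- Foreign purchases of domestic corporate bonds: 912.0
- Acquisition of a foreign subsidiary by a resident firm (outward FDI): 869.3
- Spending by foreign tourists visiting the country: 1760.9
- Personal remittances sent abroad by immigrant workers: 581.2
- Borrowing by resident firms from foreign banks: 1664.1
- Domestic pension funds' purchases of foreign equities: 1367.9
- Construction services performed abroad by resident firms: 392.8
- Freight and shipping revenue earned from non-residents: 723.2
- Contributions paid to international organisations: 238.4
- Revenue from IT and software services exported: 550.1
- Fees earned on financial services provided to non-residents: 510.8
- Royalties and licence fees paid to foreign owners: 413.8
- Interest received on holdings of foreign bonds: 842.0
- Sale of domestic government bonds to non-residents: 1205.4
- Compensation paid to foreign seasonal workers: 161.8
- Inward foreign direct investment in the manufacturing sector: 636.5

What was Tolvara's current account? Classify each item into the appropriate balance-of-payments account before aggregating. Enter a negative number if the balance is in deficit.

Services: 1760.9 - 413.8 + 550.1 + 392.8 + 510.8 + 723.2 = 3524.0
Primary income: -161.8 + 842.0 = 680.2
Secondary income: -238.4 - 581.2 = -819.6
Current account = 3524.0 + 680.2 + (-819.6) = 3384.6
(Excluded from the current account — financial account: foreign purchases of domestic corporate bonds 912.0, acquisition of a foreign subsidiary by a resident firm (outward FDI) 869.3, borrowing by resident firms from foreign banks 1664.1, domestic pension funds' purchases of foreign equities 1367.9, sale of domestic government bonds to non-residents 1205.4, inward foreign direct investment in the manufacturing sector 636.5.)

3384.6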